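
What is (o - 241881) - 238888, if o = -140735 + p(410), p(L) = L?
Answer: -621094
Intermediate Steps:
o = -140325 (o = -140735 + 410 = -140325)
(o - 241881) - 238888 = (-140325 - 241881) - 238888 = -382206 - 238888 = -621094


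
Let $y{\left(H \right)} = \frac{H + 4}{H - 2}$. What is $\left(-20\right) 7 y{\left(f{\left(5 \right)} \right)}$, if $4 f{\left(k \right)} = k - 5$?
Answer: $280$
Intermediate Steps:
$f{\left(k \right)} = - \frac{5}{4} + \frac{k}{4}$ ($f{\left(k \right)} = \frac{k - 5}{4} = \frac{-5 + k}{4} = - \frac{5}{4} + \frac{k}{4}$)
$y{\left(H \right)} = \frac{4 + H}{-2 + H}$
$\left(-20\right) 7 y{\left(f{\left(5 \right)} \right)} = \left(-20\right) 7 \frac{4 + \left(- \frac{5}{4} + \frac{1}{4} \cdot 5\right)}{-2 + \left(- \frac{5}{4} + \frac{1}{4} \cdot 5\right)} = - 140 \frac{4 + \left(- \frac{5}{4} + \frac{5}{4}\right)}{-2 + \left(- \frac{5}{4} + \frac{5}{4}\right)} = - 140 \frac{4 + 0}{-2 + 0} = - 140 \frac{1}{-2} \cdot 4 = - 140 \left(\left(- \frac{1}{2}\right) 4\right) = \left(-140\right) \left(-2\right) = 280$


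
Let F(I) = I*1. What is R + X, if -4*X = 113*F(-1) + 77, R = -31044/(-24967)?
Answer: 255747/24967 ≈ 10.243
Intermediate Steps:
F(I) = I
R = 31044/24967 (R = -31044*(-1/24967) = 31044/24967 ≈ 1.2434)
X = 9 (X = -(113*(-1) + 77)/4 = -(-113 + 77)/4 = -1/4*(-36) = 9)
R + X = 31044/24967 + 9 = 255747/24967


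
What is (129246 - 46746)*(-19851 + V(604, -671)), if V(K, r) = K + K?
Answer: -1538047500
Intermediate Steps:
V(K, r) = 2*K
(129246 - 46746)*(-19851 + V(604, -671)) = (129246 - 46746)*(-19851 + 2*604) = 82500*(-19851 + 1208) = 82500*(-18643) = -1538047500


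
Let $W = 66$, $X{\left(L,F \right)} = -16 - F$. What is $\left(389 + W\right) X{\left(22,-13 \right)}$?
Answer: $-1365$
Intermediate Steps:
$\left(389 + W\right) X{\left(22,-13 \right)} = \left(389 + 66\right) \left(-16 - -13\right) = 455 \left(-16 + 13\right) = 455 \left(-3\right) = -1365$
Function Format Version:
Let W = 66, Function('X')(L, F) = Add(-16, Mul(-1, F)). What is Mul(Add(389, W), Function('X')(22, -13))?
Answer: -1365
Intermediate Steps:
Mul(Add(389, W), Function('X')(22, -13)) = Mul(Add(389, 66), Add(-16, Mul(-1, -13))) = Mul(455, Add(-16, 13)) = Mul(455, -3) = -1365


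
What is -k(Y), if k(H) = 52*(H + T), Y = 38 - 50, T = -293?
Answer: 15860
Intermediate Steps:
Y = -12
k(H) = -15236 + 52*H (k(H) = 52*(H - 293) = 52*(-293 + H) = -15236 + 52*H)
-k(Y) = -(-15236 + 52*(-12)) = -(-15236 - 624) = -1*(-15860) = 15860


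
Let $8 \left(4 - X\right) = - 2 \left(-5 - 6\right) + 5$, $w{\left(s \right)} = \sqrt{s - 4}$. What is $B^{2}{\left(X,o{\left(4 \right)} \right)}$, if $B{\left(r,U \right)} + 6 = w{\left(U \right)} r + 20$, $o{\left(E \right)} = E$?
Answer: $196$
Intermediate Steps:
$w{\left(s \right)} = \sqrt{-4 + s}$
$X = \frac{5}{8}$ ($X = 4 - \frac{- 2 \left(-5 - 6\right) + 5}{8} = 4 - \frac{\left(-2\right) \left(-11\right) + 5}{8} = 4 - \frac{22 + 5}{8} = 4 - \frac{27}{8} = \frac{5}{8} \approx 0.625$)
$B{\left(r,U \right)} = 14 + r \sqrt{-4 + U}$ ($B{\left(r,U \right)} = -6 + \left(\sqrt{-4 + U} r + 20\right) = -6 + \left(r \sqrt{-4 + U} + 20\right) = -6 + \left(20 + r \sqrt{-4 + U}\right) = 14 + r \sqrt{-4 + U}$)
$B^{2}{\left(X,o{\left(4 \right)} \right)} = \left(14 + \frac{5 \sqrt{-4 + 4}}{8}\right)^{2} = \left(14 + \frac{5 \sqrt{0}}{8}\right)^{2} = \left(14 + \frac{5}{8} \cdot 0\right)^{2} = \left(14 + 0\right)^{2} = 14^{2} = 196$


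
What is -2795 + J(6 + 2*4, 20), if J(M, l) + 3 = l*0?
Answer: -2798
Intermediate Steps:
J(M, l) = -3 (J(M, l) = -3 + l*0 = -3 + 0 = -3)
-2795 + J(6 + 2*4, 20) = -2795 - 3 = -2798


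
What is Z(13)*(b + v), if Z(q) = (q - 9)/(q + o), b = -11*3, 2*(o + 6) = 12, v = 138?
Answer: 420/13 ≈ 32.308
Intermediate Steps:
o = 0 (o = -6 + (½)*12 = -6 + 6 = 0)
b = -33
Z(q) = (-9 + q)/q (Z(q) = (q - 9)/(q + 0) = (-9 + q)/q)
Z(13)*(b + v) = ((-9 + 13)/13)*(-33 + 138) = ((1/13)*4)*105 = (4/13)*105 = 420/13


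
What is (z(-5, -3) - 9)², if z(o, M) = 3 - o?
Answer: 1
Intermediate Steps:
(z(-5, -3) - 9)² = ((3 - 1*(-5)) - 9)² = ((3 + 5) - 9)² = (8 - 9)² = (-1)² = 1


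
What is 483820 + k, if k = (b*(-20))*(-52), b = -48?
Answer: 433900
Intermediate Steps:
k = -49920 (k = -48*(-20)*(-52) = 960*(-52) = -49920)
483820 + k = 483820 - 49920 = 433900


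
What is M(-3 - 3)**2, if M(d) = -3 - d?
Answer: 9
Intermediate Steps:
M(-3 - 3)**2 = (-3 - (-3 - 3))**2 = (-3 - 1*(-6))**2 = (-3 + 6)**2 = 3**2 = 9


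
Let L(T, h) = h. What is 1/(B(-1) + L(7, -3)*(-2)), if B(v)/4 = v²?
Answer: ⅒ ≈ 0.10000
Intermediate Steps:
B(v) = 4*v²
1/(B(-1) + L(7, -3)*(-2)) = 1/(4*(-1)² - 3*(-2)) = 1/(4*1 + 6) = 1/(4 + 6) = 1/10 = ⅒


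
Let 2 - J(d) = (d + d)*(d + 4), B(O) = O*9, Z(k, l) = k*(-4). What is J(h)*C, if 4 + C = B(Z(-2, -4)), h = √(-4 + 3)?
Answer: 272 - 544*I ≈ 272.0 - 544.0*I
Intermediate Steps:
Z(k, l) = -4*k
h = I (h = √(-1) = I ≈ 1.0*I)
B(O) = 9*O
C = 68 (C = -4 + 9*(-4*(-2)) = -4 + 9*8 = -4 + 72 = 68)
J(d) = 2 - 2*d*(4 + d) (J(d) = 2 - (d + d)*(d + 4) = 2 - 2*d*(4 + d))
J(h)*C = (2 - 8*I - 2*I²)*68 = (2 - 8*I - 2*(-1))*68 = (2 - 8*I + 2)*68 = (4 - 8*I)*68 = 272 - 544*I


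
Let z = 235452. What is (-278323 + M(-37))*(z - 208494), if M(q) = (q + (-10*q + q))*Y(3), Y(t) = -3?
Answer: -7526970138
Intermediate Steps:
M(q) = 24*q (M(q) = (q + (-10*q + q))*(-3) = (q - 9*q)*(-3) = -8*q*(-3) = 24*q)
(-278323 + M(-37))*(z - 208494) = (-278323 + 24*(-37))*(235452 - 208494) = (-278323 - 888)*26958 = -279211*26958 = -7526970138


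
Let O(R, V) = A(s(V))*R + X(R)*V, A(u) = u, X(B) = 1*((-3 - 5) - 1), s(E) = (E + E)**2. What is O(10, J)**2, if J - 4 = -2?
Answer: 20164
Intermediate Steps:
s(E) = 4*E**2 (s(E) = (2*E)**2 = 4*E**2)
J = 2 (J = 4 - 2 = 2)
X(B) = -9 (X(B) = 1*(-8 - 1) = 1*(-9) = -9)
O(R, V) = -9*V + 4*R*V**2 (O(R, V) = (4*V**2)*R - 9*V = 4*R*V**2 - 9*V = -9*V + 4*R*V**2)
O(10, J)**2 = (2*(-9 + 4*10*2))**2 = (2*(-9 + 80))**2 = (2*71)**2 = 142**2 = 20164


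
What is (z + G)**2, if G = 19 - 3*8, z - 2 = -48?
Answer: 2601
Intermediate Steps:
z = -46 (z = 2 - 48 = -46)
G = -5 (G = 19 - 24 = -5)
(z + G)**2 = (-46 - 5)**2 = (-51)**2 = 2601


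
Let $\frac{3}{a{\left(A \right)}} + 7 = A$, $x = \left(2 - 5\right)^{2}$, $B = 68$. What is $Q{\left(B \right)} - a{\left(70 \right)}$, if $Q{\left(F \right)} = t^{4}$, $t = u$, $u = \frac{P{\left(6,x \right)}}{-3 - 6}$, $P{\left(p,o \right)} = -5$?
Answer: $\frac{2188}{45927} \approx 0.047641$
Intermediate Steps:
$x = 9$ ($x = \left(-3\right)^{2} = 9$)
$a{\left(A \right)} = \frac{3}{-7 + A}$
$u = \frac{5}{9}$ ($u = - \frac{5}{-3 - 6} = - \frac{5}{-9} = \left(-5\right) \left(- \frac{1}{9}\right) = \frac{5}{9} \approx 0.55556$)
$t = \frac{5}{9} \approx 0.55556$
$Q{\left(F \right)} = \frac{625}{6561}$ ($Q{\left(F \right)} = \left(\frac{5}{9}\right)^{4} = \frac{625}{6561}$)
$Q{\left(B \right)} - a{\left(70 \right)} = \frac{625}{6561} - \frac{3}{-7 + 70} = \frac{625}{6561} - \frac{3}{63} = \frac{625}{6561} - 3 \cdot \frac{1}{63} = \frac{625}{6561} - \frac{1}{21} = \frac{2188}{45927}$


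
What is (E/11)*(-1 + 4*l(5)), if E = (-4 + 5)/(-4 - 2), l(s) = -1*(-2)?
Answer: -7/66 ≈ -0.10606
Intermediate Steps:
l(s) = 2
E = -⅙ (E = 1/(-6) = 1*(-⅙) = -⅙ ≈ -0.16667)
(E/11)*(-1 + 4*l(5)) = (-⅙/11)*(-1 + 4*2) = (-⅙*1/11)*(-1 + 8) = -1/66*7 = -7/66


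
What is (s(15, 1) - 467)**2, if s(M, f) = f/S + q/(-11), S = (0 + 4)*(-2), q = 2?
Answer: 1691101129/7744 ≈ 2.1838e+5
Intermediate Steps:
S = -8 (S = 4*(-2) = -8)
s(M, f) = -2/11 - f/8 (s(M, f) = f/(-8) + 2/(-11) = f*(-1/8) + 2*(-1/11) = -f/8 - 2/11 = -2/11 - f/8)
(s(15, 1) - 467)**2 = ((-2/11 - 1/8*1) - 467)**2 = ((-2/11 - 1/8) - 467)**2 = (-27/88 - 467)**2 = (-41123/88)**2 = 1691101129/7744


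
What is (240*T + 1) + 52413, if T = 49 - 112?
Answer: 37294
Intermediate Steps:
T = -63
(240*T + 1) + 52413 = (240*(-63) + 1) + 52413 = (-15120 + 1) + 52413 = -15119 + 52413 = 37294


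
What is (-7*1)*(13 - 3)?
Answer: -70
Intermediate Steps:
(-7*1)*(13 - 3) = -7*10 = -70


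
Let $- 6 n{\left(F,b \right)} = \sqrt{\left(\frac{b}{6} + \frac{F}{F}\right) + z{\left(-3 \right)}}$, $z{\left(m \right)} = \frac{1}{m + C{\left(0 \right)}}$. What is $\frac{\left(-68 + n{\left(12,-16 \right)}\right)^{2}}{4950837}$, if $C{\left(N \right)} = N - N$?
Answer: $\frac{\left(408 + i \sqrt{2}\right)^{2}}{178230132} \approx 0.00093397 + 6.4748 \cdot 10^{-6} i$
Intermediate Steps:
$C{\left(N \right)} = 0$
$z{\left(m \right)} = \frac{1}{m}$ ($z{\left(m \right)} = \frac{1}{m + 0} = \frac{1}{m}$)
$n{\left(F,b \right)} = - \frac{\sqrt{\frac{2}{3} + \frac{b}{6}}}{6}$ ($n{\left(F,b \right)} = - \frac{\sqrt{\left(\frac{b}{6} + \frac{F}{F}\right) + \frac{1}{-3}}}{6} = - \frac{\sqrt{\left(b \frac{1}{6} + 1\right) - \frac{1}{3}}}{6} = - \frac{\sqrt{\left(\frac{b}{6} + 1\right) - \frac{1}{3}}}{6} = - \frac{\sqrt{\left(1 + \frac{b}{6}\right) - \frac{1}{3}}}{6} = - \frac{\sqrt{\frac{2}{3} + \frac{b}{6}}}{6}$)
$\frac{\left(-68 + n{\left(12,-16 \right)}\right)^{2}}{4950837} = \frac{\left(-68 - \frac{\sqrt{24 + 6 \left(-16\right)}}{36}\right)^{2}}{4950837} = \left(-68 - \frac{\sqrt{24 - 96}}{36}\right)^{2} \cdot \frac{1}{4950837} = \left(-68 - \frac{\sqrt{-72}}{36}\right)^{2} \cdot \frac{1}{4950837} = \left(-68 - \frac{6 i \sqrt{2}}{36}\right)^{2} \cdot \frac{1}{4950837} = \left(-68 - \frac{i \sqrt{2}}{6}\right)^{2} \cdot \frac{1}{4950837} = \frac{\left(-68 - \frac{i \sqrt{2}}{6}\right)^{2}}{4950837}$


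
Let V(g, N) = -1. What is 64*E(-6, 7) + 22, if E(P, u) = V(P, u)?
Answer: -42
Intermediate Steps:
E(P, u) = -1
64*E(-6, 7) + 22 = 64*(-1) + 22 = -64 + 22 = -42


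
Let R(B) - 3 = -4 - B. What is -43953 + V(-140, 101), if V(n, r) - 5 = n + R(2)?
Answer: -44091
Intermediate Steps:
R(B) = -1 - B (R(B) = 3 + (-4 - B) = -1 - B)
V(n, r) = 2 + n (V(n, r) = 5 + (n + (-1 - 1*2)) = 5 + (n + (-1 - 2)) = 5 + (n - 3) = 5 + (-3 + n) = 2 + n)
-43953 + V(-140, 101) = -43953 + (2 - 140) = -43953 - 138 = -44091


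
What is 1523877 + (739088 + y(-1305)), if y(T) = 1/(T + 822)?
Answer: 1093012094/483 ≈ 2.2630e+6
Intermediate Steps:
y(T) = 1/(822 + T)
1523877 + (739088 + y(-1305)) = 1523877 + (739088 + 1/(822 - 1305)) = 1523877 + (739088 + 1/(-483)) = 1523877 + (739088 - 1/483) = 1523877 + 356979503/483 = 1093012094/483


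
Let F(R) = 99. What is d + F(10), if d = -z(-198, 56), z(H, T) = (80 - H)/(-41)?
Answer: 4337/41 ≈ 105.78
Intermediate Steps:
z(H, T) = -80/41 + H/41 (z(H, T) = (80 - H)*(-1/41) = -80/41 + H/41)
d = 278/41 (d = -(-80/41 + (1/41)*(-198)) = -(-80/41 - 198/41) = -1*(-278/41) = 278/41 ≈ 6.7805)
d + F(10) = 278/41 + 99 = 4337/41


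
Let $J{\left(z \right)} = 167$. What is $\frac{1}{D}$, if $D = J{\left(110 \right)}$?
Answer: $\frac{1}{167} \approx 0.005988$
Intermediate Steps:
$D = 167$
$\frac{1}{D} = \frac{1}{167}$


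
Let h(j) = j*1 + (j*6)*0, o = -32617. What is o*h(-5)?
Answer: 163085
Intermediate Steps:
h(j) = j (h(j) = j + (6*j)*0 = j + 0 = j)
o*h(-5) = -32617*(-5) = 163085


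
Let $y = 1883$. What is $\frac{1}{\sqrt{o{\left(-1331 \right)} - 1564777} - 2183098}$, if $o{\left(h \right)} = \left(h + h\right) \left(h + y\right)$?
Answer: $- \frac{2183098}{4765919911805} - \frac{i \sqrt{3034201}}{4765919911805} \approx -4.5806 \cdot 10^{-7} - 3.6549 \cdot 10^{-10} i$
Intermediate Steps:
$o{\left(h \right)} = 2 h \left(1883 + h\right)$ ($o{\left(h \right)} = \left(h + h\right) \left(h + 1883\right) = 2 h \left(1883 + h\right)$)
$\frac{1}{\sqrt{o{\left(-1331 \right)} - 1564777} - 2183098} = \frac{1}{\sqrt{2 \left(-1331\right) \left(1883 - 1331\right) - 1564777} - 2183098} = \frac{1}{\sqrt{2 \left(-1331\right) 552 - 1564777} - 2183098} = \frac{1}{\sqrt{-1469424 - 1564777} - 2183098} = \frac{1}{\sqrt{-3034201} - 2183098} = \frac{1}{i \sqrt{3034201} - 2183098} = \frac{1}{-2183098 + i \sqrt{3034201}}$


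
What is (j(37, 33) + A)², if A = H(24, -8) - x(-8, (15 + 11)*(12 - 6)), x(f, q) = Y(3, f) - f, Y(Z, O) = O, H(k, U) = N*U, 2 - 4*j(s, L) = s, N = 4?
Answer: 26569/16 ≈ 1660.6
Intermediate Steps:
j(s, L) = ½ - s/4
H(k, U) = 4*U
x(f, q) = 0 (x(f, q) = f - f = 0)
A = -32 (A = 4*(-8) - 1*0 = -32 + 0 = -32)
(j(37, 33) + A)² = ((½ - ¼*37) - 32)² = ((½ - 37/4) - 32)² = (-35/4 - 32)² = (-163/4)² = 26569/16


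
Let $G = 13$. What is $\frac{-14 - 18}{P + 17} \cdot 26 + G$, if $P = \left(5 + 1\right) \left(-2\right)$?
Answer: $- \frac{767}{5} \approx -153.4$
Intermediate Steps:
$P = -12$ ($P = 6 \left(-2\right) = -12$)
$\frac{-14 - 18}{P + 17} \cdot 26 + G = \frac{-14 - 18}{-12 + 17} \cdot 26 + 13 = - \frac{32}{5} \cdot 26 + 13 = \left(-32\right) \frac{1}{5} \cdot 26 + 13 = \left(- \frac{32}{5}\right) 26 + 13 = - \frac{832}{5} + 13 = - \frac{767}{5}$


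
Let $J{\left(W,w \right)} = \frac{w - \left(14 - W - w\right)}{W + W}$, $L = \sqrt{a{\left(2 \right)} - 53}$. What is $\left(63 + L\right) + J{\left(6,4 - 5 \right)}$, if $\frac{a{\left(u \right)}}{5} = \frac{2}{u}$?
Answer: $\frac{373}{6} + 4 i \sqrt{3} \approx 62.167 + 6.9282 i$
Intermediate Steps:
$a{\left(u \right)} = \frac{10}{u}$ ($a{\left(u \right)} = 5 \frac{2}{u} = \frac{10}{u}$)
$L = 4 i \sqrt{3}$ ($L = \sqrt{\frac{10}{2} - 53} = \sqrt{10 \cdot \frac{1}{2} - 53} = \sqrt{5 - 53} = \sqrt{-48} = 4 i \sqrt{3} \approx 6.9282 i$)
$J{\left(W,w \right)} = \frac{-14 + W + 2 w}{2 W}$ ($J{\left(W,w \right)} = \frac{w + \left(-14 + W + w\right)}{2 W} = \left(-14 + W + 2 w\right) \frac{1}{2 W} = \frac{-14 + W + 2 w}{2 W}$)
$\left(63 + L\right) + J{\left(6,4 - 5 \right)} = \left(63 + 4 i \sqrt{3}\right) + \frac{-7 + \left(4 - 5\right) + \frac{1}{2} \cdot 6}{6} = \left(63 + 4 i \sqrt{3}\right) + \frac{-7 + \left(4 - 5\right) + 3}{6} = \left(63 + 4 i \sqrt{3}\right) + \frac{-7 - 1 + 3}{6} = \left(63 + 4 i \sqrt{3}\right) + \frac{1}{6} \left(-5\right) = \left(63 + 4 i \sqrt{3}\right) - \frac{5}{6} = \frac{373}{6} + 4 i \sqrt{3}$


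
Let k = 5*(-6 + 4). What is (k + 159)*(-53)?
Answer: -7897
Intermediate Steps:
k = -10 (k = 5*(-2) = -10)
(k + 159)*(-53) = (-10 + 159)*(-53) = 149*(-53) = -7897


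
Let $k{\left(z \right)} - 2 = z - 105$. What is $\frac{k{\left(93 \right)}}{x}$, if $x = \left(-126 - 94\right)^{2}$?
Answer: $- \frac{1}{4840} \approx -0.00020661$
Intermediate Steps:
$k{\left(z \right)} = -103 + z$ ($k{\left(z \right)} = 2 + \left(z - 105\right) = 2 + \left(-105 + z\right) = -103 + z$)
$x = 48400$ ($x = \left(-220\right)^{2} = 48400$)
$\frac{k{\left(93 \right)}}{x} = \frac{-103 + 93}{48400} = \left(-10\right) \frac{1}{48400} = - \frac{1}{4840}$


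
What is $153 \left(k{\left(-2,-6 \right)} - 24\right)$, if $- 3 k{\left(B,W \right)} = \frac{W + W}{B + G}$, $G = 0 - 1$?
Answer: $-3876$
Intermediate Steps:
$G = -1$
$k{\left(B,W \right)} = - \frac{2 W}{3 \left(-1 + B\right)}$ ($k{\left(B,W \right)} = - \frac{\left(W + W\right) \frac{1}{B - 1}}{3} = - \frac{2 W \frac{1}{-1 + B}}{3} = - \frac{2 W}{3 \left(-1 + B\right)}$)
$153 \left(k{\left(-2,-6 \right)} - 24\right) = 153 \left(\left(-2\right) \left(-6\right) \frac{1}{-3 + 3 \left(-2\right)} - 24\right) = 153 \left(\left(-2\right) \left(-6\right) \frac{1}{-3 - 6} - 24\right) = 153 \left(\left(-2\right) \left(-6\right) \frac{1}{-9} - 24\right) = 153 \left(\left(-2\right) \left(-6\right) \left(- \frac{1}{9}\right) - 24\right) = 153 \left(- \frac{4}{3} - 24\right) = 153 \left(- \frac{76}{3}\right) = -3876$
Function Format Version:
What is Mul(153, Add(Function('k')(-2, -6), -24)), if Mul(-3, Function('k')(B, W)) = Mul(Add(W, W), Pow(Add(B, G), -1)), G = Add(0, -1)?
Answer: -3876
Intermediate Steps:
G = -1
Function('k')(B, W) = Mul(Rational(-2, 3), W, Pow(Add(-1, B), -1)) (Function('k')(B, W) = Mul(Rational(-1, 3), Mul(Add(W, W), Pow(Add(B, -1), -1))) = Mul(Rational(-1, 3), Mul(Mul(2, W), Pow(Add(-1, B), -1))) = Mul(Rational(-1, 3), Mul(2, W, Pow(Add(-1, B), -1))) = Mul(Rational(-2, 3), W, Pow(Add(-1, B), -1)))
Mul(153, Add(Function('k')(-2, -6), -24)) = Mul(153, Add(Mul(-2, -6, Pow(Add(-3, Mul(3, -2)), -1)), -24)) = Mul(153, Add(Mul(-2, -6, Pow(Add(-3, -6), -1)), -24)) = Mul(153, Add(Mul(-2, -6, Pow(-9, -1)), -24)) = Mul(153, Add(Mul(-2, -6, Rational(-1, 9)), -24)) = Mul(153, Add(Rational(-4, 3), -24)) = Mul(153, Rational(-76, 3)) = -3876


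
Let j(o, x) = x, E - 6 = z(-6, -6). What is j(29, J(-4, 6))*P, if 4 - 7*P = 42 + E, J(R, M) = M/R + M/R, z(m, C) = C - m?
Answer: 132/7 ≈ 18.857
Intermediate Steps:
J(R, M) = 2*M/R
E = 6 (E = 6 + (-6 - 1*(-6)) = 6 + (-6 + 6) = 6 + 0 = 6)
P = -44/7 (P = 4/7 - (42 + 6)/7 = 4/7 - 1/7*48 = 4/7 - 48/7 = -44/7 ≈ -6.2857)
j(29, J(-4, 6))*P = (2*6/(-4))*(-44/7) = (2*6*(-1/4))*(-44/7) = -3*(-44/7) = 132/7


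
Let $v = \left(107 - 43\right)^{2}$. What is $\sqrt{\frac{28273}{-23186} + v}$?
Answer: $\frac{\sqrt{2201315543438}}{23186} \approx 63.99$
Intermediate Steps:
$v = 4096$ ($v = 64^{2} = 4096$)
$\sqrt{\frac{28273}{-23186} + v} = \sqrt{\frac{28273}{-23186} + 4096} = \sqrt{28273 \left(- \frac{1}{23186}\right) + 4096} = \sqrt{- \frac{28273}{23186} + 4096} = \sqrt{\frac{94941583}{23186}} = \frac{\sqrt{2201315543438}}{23186}$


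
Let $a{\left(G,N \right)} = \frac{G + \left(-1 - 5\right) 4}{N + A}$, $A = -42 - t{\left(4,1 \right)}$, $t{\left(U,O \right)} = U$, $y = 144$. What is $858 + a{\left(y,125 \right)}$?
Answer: $\frac{67902}{79} \approx 859.52$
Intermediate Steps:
$A = -46$ ($A = -42 - 4 = -46$)
$a{\left(G,N \right)} = \frac{-24 + G}{-46 + N}$ ($a{\left(G,N \right)} = \frac{G + \left(-1 - 5\right) 4}{N - 46} = \frac{G - 24}{-46 + N} = \frac{-24 + G}{-46 + N}$)
$858 + a{\left(y,125 \right)} = 858 + \frac{-24 + 144}{-46 + 125} = 858 + \frac{1}{79} \cdot 120 = 858 + \frac{120}{79} = \frac{67902}{79}$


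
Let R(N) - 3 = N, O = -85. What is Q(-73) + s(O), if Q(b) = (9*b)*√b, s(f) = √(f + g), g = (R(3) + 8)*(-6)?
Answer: I*(13 - 657*√73) ≈ -5600.4*I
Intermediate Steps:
R(N) = 3 + N
g = -84 (g = ((3 + 3) + 8)*(-6) = (6 + 8)*(-6) = 14*(-6) = -84)
s(f) = √(-84 + f) (s(f) = √(f - 84) = √(-84 + f))
Q(b) = 9*b^(3/2)
Q(-73) + s(O) = 9*(-73)^(3/2) + √(-84 - 85) = 9*(-73*I*√73) + √(-169) = -657*I*√73 + 13*I = 13*I - 657*I*√73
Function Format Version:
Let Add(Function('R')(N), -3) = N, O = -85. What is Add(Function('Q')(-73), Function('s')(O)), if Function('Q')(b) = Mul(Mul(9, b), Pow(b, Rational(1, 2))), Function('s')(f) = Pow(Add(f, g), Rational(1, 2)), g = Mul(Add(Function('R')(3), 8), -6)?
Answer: Mul(I, Add(13, Mul(-657, Pow(73, Rational(1, 2))))) ≈ Mul(-5600.4, I)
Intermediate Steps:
Function('R')(N) = Add(3, N)
g = -84 (g = Mul(Add(Add(3, 3), 8), -6) = Mul(Add(6, 8), -6) = Mul(14, -6) = -84)
Function('s')(f) = Pow(Add(-84, f), Rational(1, 2)) (Function('s')(f) = Pow(Add(f, -84), Rational(1, 2)) = Pow(Add(-84, f), Rational(1, 2)))
Function('Q')(b) = Mul(9, Pow(b, Rational(3, 2)))
Add(Function('Q')(-73), Function('s')(O)) = Add(Mul(9, Pow(-73, Rational(3, 2))), Pow(Add(-84, -85), Rational(1, 2))) = Add(Mul(9, Mul(-73, I, Pow(73, Rational(1, 2)))), Pow(-169, Rational(1, 2))) = Add(Mul(-657, I, Pow(73, Rational(1, 2))), Mul(13, I)) = Add(Mul(13, I), Mul(-657, I, Pow(73, Rational(1, 2))))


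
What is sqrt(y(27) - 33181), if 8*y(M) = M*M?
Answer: I*sqrt(529438)/4 ≈ 181.91*I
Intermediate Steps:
y(M) = M**2/8 (y(M) = (M*M)/8 = M**2/8)
sqrt(y(27) - 33181) = sqrt((1/8)*27**2 - 33181) = sqrt((1/8)*729 - 33181) = sqrt(729/8 - 33181) = sqrt(-264719/8) = I*sqrt(529438)/4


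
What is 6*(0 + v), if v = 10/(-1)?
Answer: -60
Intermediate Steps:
v = -10 (v = 10*(-1) = -10)
6*(0 + v) = 6*(0 - 10) = 6*(-10) = -60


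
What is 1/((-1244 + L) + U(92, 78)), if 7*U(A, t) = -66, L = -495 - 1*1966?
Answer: -7/26001 ≈ -0.00026922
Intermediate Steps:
L = -2461 (L = -495 - 1966 = -2461)
U(A, t) = -66/7 (U(A, t) = (⅐)*(-66) = -66/7)
1/((-1244 + L) + U(92, 78)) = 1/((-1244 - 2461) - 66/7) = 1/(-3705 - 66/7) = 1/(-26001/7) = -7/26001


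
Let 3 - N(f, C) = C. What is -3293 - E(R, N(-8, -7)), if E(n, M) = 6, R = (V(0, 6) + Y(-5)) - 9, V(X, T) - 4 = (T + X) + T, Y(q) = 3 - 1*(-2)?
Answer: -3299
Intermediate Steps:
N(f, C) = 3 - C
Y(q) = 5 (Y(q) = 3 + 2 = 5)
V(X, T) = 4 + X + 2*T (V(X, T) = 4 + ((T + X) + T) = 4 + (X + 2*T) = 4 + X + 2*T)
R = 12 (R = ((4 + 0 + 2*6) + 5) - 9 = ((4 + 0 + 12) + 5) - 9 = (16 + 5) - 9 = 21 - 9 = 12)
-3293 - E(R, N(-8, -7)) = -3293 - 1*6 = -3293 - 6 = -3299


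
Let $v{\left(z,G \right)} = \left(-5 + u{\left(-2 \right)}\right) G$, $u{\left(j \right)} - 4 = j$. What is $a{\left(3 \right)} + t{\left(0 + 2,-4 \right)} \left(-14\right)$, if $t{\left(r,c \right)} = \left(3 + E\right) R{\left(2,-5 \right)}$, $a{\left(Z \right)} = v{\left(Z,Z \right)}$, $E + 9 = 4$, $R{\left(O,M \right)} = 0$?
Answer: $-9$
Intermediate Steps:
$u{\left(j \right)} = 4 + j$
$v{\left(z,G \right)} = - 3 G$ ($v{\left(z,G \right)} = \left(-5 + \left(4 - 2\right)\right) G = \left(-5 + 2\right) G = - 3 G$)
$E = -5$ ($E = -9 + 4 = -5$)
$a{\left(Z \right)} = - 3 Z$
$t{\left(r,c \right)} = 0$ ($t{\left(r,c \right)} = \left(3 - 5\right) 0 = \left(-2\right) 0 = 0$)
$a{\left(3 \right)} + t{\left(0 + 2,-4 \right)} \left(-14\right) = \left(-3\right) 3 + 0 \left(-14\right) = -9 + 0 = -9$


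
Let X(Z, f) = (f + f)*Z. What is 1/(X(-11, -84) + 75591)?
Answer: 1/77439 ≈ 1.2913e-5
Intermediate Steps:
X(Z, f) = 2*Z*f (X(Z, f) = (2*f)*Z = 2*Z*f)
1/(X(-11, -84) + 75591) = 1/(2*(-11)*(-84) + 75591) = 1/(1848 + 75591) = 1/77439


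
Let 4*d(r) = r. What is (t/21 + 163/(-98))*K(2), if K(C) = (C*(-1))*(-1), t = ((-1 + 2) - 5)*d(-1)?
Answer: -475/147 ≈ -3.2313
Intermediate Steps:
d(r) = r/4
t = 1 (t = ((-1 + 2) - 5)*((1/4)*(-1)) = (1 - 5)*(-1/4) = -4*(-1/4) = 1)
K(C) = C (K(C) = -C*(-1) = C)
(t/21 + 163/(-98))*K(2) = (1/21 + 163/(-98))*2 = (1*(1/21) + 163*(-1/98))*2 = (1/21 - 163/98)*2 = -475/294*2 = -475/147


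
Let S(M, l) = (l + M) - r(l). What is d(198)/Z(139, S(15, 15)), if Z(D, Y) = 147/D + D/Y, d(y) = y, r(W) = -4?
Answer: 935748/24319 ≈ 38.478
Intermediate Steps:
S(M, l) = 4 + M + l (S(M, l) = (l + M) - 1*(-4) = (M + l) + 4 = 4 + M + l)
d(198)/Z(139, S(15, 15)) = 198/(147/139 + 139/(4 + 15 + 15)) = 198/(147*(1/139) + 139/34) = 198/(147/139 + 139*(1/34)) = 198/(147/139 + 139/34) = 198/(24319/4726) = 198*(4726/24319) = 935748/24319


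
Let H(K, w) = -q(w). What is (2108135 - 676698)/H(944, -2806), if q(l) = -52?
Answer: 1431437/52 ≈ 27528.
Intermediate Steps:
H(K, w) = 52 (H(K, w) = -1*(-52) = 52)
(2108135 - 676698)/H(944, -2806) = (2108135 - 676698)/52 = 1431437*(1/52) = 1431437/52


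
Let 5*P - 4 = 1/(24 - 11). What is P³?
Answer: 148877/274625 ≈ 0.54211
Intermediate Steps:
P = 53/65 (P = ⅘ + 1/(5*(24 - 11)) = ⅘ + (⅕)/13 = ⅘ + (⅕)*(1/13) = ⅘ + 1/65 = 53/65 ≈ 0.81538)
P³ = (53/65)³ = 148877/274625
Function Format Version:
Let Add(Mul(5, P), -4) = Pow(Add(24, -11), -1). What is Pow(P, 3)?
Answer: Rational(148877, 274625) ≈ 0.54211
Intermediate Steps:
P = Rational(53, 65) (P = Add(Rational(4, 5), Mul(Rational(1, 5), Pow(Add(24, -11), -1))) = Add(Rational(4, 5), Mul(Rational(1, 5), Pow(13, -1))) = Add(Rational(4, 5), Mul(Rational(1, 5), Rational(1, 13))) = Add(Rational(4, 5), Rational(1, 65)) = Rational(53, 65) ≈ 0.81538)
Pow(P, 3) = Pow(Rational(53, 65), 3) = Rational(148877, 274625)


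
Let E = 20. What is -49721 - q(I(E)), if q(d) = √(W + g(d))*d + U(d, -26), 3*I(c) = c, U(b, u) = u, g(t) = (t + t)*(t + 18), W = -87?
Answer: -49695 - 20*√2177/9 ≈ -49799.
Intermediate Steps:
g(t) = 2*t*(18 + t) (g(t) = (2*t)*(18 + t) = 2*t*(18 + t))
I(c) = c/3
q(d) = -26 + d*√(-87 + 2*d*(18 + d)) (q(d) = √(-87 + 2*d*(18 + d))*d - 26 = d*√(-87 + 2*d*(18 + d)) - 26 = -26 + d*√(-87 + 2*d*(18 + d)))
-49721 - q(I(E)) = -49721 - (-26 + ((⅓)*20)*√(-87 + 2*((⅓)*20)*(18 + (⅓)*20))) = -49721 - (-26 + 20*√(-87 + 2*(20/3)*(18 + 20/3))/3) = -49721 - (-26 + 20*√(-87 + 2*(20/3)*(74/3))/3) = -49721 - (-26 + 20*√(-87 + 2960/9)/3) = -49721 - (-26 + 20*√(2177/9)/3) = -49721 - (-26 + 20*(√2177/3)/3) = -49721 - (-26 + 20*√2177/9) = -49721 + (26 - 20*√2177/9) = -49695 - 20*√2177/9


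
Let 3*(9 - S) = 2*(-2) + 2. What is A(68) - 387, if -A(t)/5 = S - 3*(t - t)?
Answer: -1306/3 ≈ -435.33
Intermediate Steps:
S = 29/3 (S = 9 - (2*(-2) + 2)/3 = 9 - (-4 + 2)/3 = 9 - ⅓*(-2) = 9 + ⅔ = 29/3 ≈ 9.6667)
A(t) = -145/3 (A(t) = -5*(29/3 - 3*(t - t)) = -5*(29/3 - 3*0) = -5*(29/3 + 0) = -5*29/3 = -145/3)
A(68) - 387 = -145/3 - 387 = -1306/3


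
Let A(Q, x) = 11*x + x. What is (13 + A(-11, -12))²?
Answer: 17161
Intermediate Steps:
A(Q, x) = 12*x
(13 + A(-11, -12))² = (13 + 12*(-12))² = (13 - 144)² = (-131)² = 17161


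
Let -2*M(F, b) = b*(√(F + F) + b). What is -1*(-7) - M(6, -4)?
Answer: 15 - 4*√3 ≈ 8.0718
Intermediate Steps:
M(F, b) = -b*(b + √2*√F)/2 (M(F, b) = -b*(√(F + F) + b)/2 = -b*(√(2*F) + b)/2 = -b*(√2*√F + b)/2 = -b*(b + √2*√F)/2)
-1*(-7) - M(6, -4) = -1*(-7) - (-1)*(-4)*(-4 + √2*√6)/2 = 7 - (-1)*(-4)*(-4 + 2*√3)/2 = 7 - (-8 + 4*√3) = 7 + (8 - 4*√3) = 15 - 4*√3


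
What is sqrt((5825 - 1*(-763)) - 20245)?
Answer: I*sqrt(13657) ≈ 116.86*I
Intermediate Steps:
sqrt((5825 - 1*(-763)) - 20245) = sqrt((5825 + 763) - 20245) = sqrt(6588 - 20245) = sqrt(-13657) = I*sqrt(13657)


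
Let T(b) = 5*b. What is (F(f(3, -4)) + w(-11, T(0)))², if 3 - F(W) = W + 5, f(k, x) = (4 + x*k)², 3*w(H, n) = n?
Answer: 4356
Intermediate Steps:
w(H, n) = n/3
f(k, x) = (4 + k*x)²
F(W) = -2 - W (F(W) = 3 - (W + 5) = 3 - (5 + W) = 3 + (-5 - W) = -2 - W)
(F(f(3, -4)) + w(-11, T(0)))² = ((-2 - (4 + 3*(-4))²) + (5*0)/3)² = ((-2 - (4 - 12)²) + (⅓)*0)² = ((-2 - 1*(-8)²) + 0)² = ((-2 - 1*64) + 0)² = ((-2 - 64) + 0)² = (-66 + 0)² = (-66)² = 4356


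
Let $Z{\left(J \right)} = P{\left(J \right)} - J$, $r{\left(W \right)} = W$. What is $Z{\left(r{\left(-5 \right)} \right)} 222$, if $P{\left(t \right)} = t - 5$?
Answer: $-1110$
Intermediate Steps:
$P{\left(t \right)} = -5 + t$
$Z{\left(J \right)} = -5$ ($Z{\left(J \right)} = \left(-5 + J\right) - J = -5$)
$Z{\left(r{\left(-5 \right)} \right)} 222 = \left(-5\right) 222 = -1110$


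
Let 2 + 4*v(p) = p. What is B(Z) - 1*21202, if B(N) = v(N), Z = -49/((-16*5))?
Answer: -6784751/320 ≈ -21202.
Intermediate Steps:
v(p) = -½ + p/4
Z = 49/80 (Z = -49/(-80) = -49*(-1/80) = 49/80 ≈ 0.61250)
B(N) = -½ + N/4
B(Z) - 1*21202 = (-½ + (¼)*(49/80)) - 1*21202 = (-½ + 49/320) - 21202 = -111/320 - 21202 = -6784751/320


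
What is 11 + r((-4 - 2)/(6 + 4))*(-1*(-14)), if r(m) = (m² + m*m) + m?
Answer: 317/25 ≈ 12.680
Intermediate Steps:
r(m) = m + 2*m² (r(m) = (m² + m²) + m = 2*m² + m = m + 2*m²)
11 + r((-4 - 2)/(6 + 4))*(-1*(-14)) = 11 + (((-4 - 2)/(6 + 4))*(1 + 2*((-4 - 2)/(6 + 4))))*(-1*(-14)) = 11 + ((-6/10)*(1 + 2*(-6/10)))*14 = 11 + ((-6*⅒)*(1 + 2*(-6*⅒)))*14 = 11 - 3*(1 + 2*(-⅗))/5*14 = 11 - 3*(1 - 6/5)/5*14 = 11 - ⅗*(-⅕)*14 = 11 + (3/25)*14 = 11 + 42/25 = 317/25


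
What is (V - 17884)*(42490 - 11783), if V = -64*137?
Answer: -818402964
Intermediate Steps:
V = -8768
(V - 17884)*(42490 - 11783) = (-8768 - 17884)*(42490 - 11783) = -26652*30707 = -818402964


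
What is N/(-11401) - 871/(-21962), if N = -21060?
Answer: 36342307/19260674 ≈ 1.8869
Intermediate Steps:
N/(-11401) - 871/(-21962) = -21060/(-11401) - 871/(-21962) = -21060*(-1/11401) - 871*(-1/21962) = 1620/877 + 871/21962 = 36342307/19260674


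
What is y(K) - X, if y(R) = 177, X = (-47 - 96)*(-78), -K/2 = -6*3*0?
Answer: -10977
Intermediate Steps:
K = 0 (K = -2*(-6*3)*0 = -(-36)*0 = -2*0 = 0)
X = 11154 (X = -143*(-78) = 11154)
y(K) - X = 177 - 1*11154 = 177 - 11154 = -10977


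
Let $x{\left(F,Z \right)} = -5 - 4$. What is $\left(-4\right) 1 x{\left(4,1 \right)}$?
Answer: $36$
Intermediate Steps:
$x{\left(F,Z \right)} = -9$
$\left(-4\right) 1 x{\left(4,1 \right)} = \left(-4\right) 1 \left(-9\right) = \left(-4\right) \left(-9\right) = 36$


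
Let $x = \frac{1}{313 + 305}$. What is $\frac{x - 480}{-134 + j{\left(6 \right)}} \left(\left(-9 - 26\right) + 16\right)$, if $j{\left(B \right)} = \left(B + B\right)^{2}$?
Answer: $\frac{5636141}{6180} \approx 912.0$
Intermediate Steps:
$j{\left(B \right)} = 4 B^{2}$ ($j{\left(B \right)} = \left(2 B\right)^{2} = 4 B^{2}$)
$x = \frac{1}{618} \approx 0.0016181$
$\frac{x - 480}{-134 + j{\left(6 \right)}} \left(\left(-9 - 26\right) + 16\right) = \frac{\frac{1}{618} - 480}{-134 + 4 \cdot 6^{2}} \left(\left(-9 - 26\right) + 16\right) = - \frac{296639}{618 \left(-134 + 4 \cdot 36\right)} \left(-35 + 16\right) = - \frac{296639}{618 \left(-134 + 144\right)} \left(-19\right) = - \frac{296639}{618 \cdot 10} \left(-19\right) = \left(- \frac{296639}{618}\right) \frac{1}{10} \left(-19\right) = \left(- \frac{296639}{6180}\right) \left(-19\right) = \frac{5636141}{6180}$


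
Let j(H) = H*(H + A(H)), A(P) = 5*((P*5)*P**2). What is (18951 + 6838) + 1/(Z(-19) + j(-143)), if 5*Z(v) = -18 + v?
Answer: 1347998826865742/52270302333 ≈ 25789.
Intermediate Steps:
A(P) = 25*P**3 (A(P) = 5*((5*P)*P**2) = 5*(5*P**3) = 25*P**3)
Z(v) = -18/5 + v/5 (Z(v) = (-18 + v)/5 = -18/5 + v/5)
j(H) = H*(H + 25*H**3)
(18951 + 6838) + 1/(Z(-19) + j(-143)) = (18951 + 6838) + 1/((-18/5 + (1/5)*(-19)) + ((-143)**2 + 25*(-143)**4)) = 25789 + 1/((-18/5 - 19/5) + (20449 + 25*418161601)) = 25789 + 1/(-37/5 + (20449 + 10454040025)) = 25789 + 1/(-37/5 + 10454060474) = 25789 + 1/(52270302333/5) = 25789 + 5/52270302333 = 1347998826865742/52270302333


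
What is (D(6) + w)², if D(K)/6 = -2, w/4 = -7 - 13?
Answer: 8464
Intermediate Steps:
w = -80 (w = 4*(-7 - 13) = 4*(-20) = -80)
D(K) = -12 (D(K) = 6*(-2) = -12)
(D(6) + w)² = (-12 - 80)² = (-92)² = 8464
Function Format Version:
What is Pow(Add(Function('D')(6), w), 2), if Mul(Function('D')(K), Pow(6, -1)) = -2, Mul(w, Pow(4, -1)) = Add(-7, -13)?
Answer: 8464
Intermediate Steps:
w = -80 (w = Mul(4, Add(-7, -13)) = Mul(4, -20) = -80)
Function('D')(K) = -12 (Function('D')(K) = Mul(6, -2) = -12)
Pow(Add(Function('D')(6), w), 2) = Pow(Add(-12, -80), 2) = Pow(-92, 2) = 8464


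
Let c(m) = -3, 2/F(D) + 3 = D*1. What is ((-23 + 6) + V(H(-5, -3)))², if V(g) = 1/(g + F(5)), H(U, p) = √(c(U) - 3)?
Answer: 2*(272*√6 + 739*I)/(2*√6 + 5*I) ≈ 284.04 + 11.798*I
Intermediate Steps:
F(D) = 2/(-3 + D) (F(D) = 2/(-3 + D*1) = 2/(-3 + D))
H(U, p) = I*√6 (H(U, p) = √(-3 - 3) = √(-6) = I*√6)
V(g) = 1/(1 + g) (V(g) = 1/(g + 2/(-3 + 5)) = 1/(g + 2/2) = 1/(g + 2*(½)) = 1/(g + 1) = 1/(1 + g))
((-23 + 6) + V(H(-5, -3)))² = ((-23 + 6) + 1/(1 + I*√6))² = (-17 + 1/(1 + I*√6))²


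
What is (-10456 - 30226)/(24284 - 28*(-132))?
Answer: -20341/13990 ≈ -1.4540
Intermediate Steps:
(-10456 - 30226)/(24284 - 28*(-132)) = -40682/(24284 + 3696) = -40682/27980 = -40682*1/27980 = -20341/13990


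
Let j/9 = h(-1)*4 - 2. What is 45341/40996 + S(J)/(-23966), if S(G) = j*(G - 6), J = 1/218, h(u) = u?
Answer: 58498657205/53546802412 ≈ 1.0925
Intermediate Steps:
J = 1/218 ≈ 0.0045872
j = -54 (j = 9*(-1*4 - 2) = 9*(-4 - 2) = 9*(-6) = -54)
S(G) = 324 - 54*G (S(G) = -54*(G - 6) = -54*(-6 + G) = 324 - 54*G)
45341/40996 + S(J)/(-23966) = 45341/40996 + (324 - 54*1/218)/(-23966) = 45341*(1/40996) + (324 - 27/109)*(-1/23966) = 45341/40996 + (35289/109)*(-1/23966) = 45341/40996 - 35289/2612294 = 58498657205/53546802412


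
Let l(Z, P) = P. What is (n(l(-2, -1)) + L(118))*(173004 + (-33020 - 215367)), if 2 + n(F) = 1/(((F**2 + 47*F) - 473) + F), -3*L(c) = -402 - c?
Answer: -20148142091/1560 ≈ -1.2915e+7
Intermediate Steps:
L(c) = 134 + c/3 (L(c) = -(-402 - c)/3 = 134 + c/3)
n(F) = -2 + 1/(-473 + F**2 + 48*F) (n(F) = -2 + 1/(((F**2 + 47*F) - 473) + F) = -2 + 1/((-473 + F**2 + 47*F) + F) = -2 + 1/(-473 + F**2 + 48*F))
(n(l(-2, -1)) + L(118))*(173004 + (-33020 - 215367)) = ((947 - 96*(-1) - 2*(-1)**2)/(-473 + (-1)**2 + 48*(-1)) + (134 + (1/3)*118))*(173004 + (-33020 - 215367)) = ((947 + 96 - 2*1)/(-473 + 1 - 48) + (134 + 118/3))*(173004 - 248387) = ((947 + 96 - 2)/(-520) + 520/3)*(-75383) = (-1/520*1041 + 520/3)*(-75383) = (-1041/520 + 520/3)*(-75383) = (267277/1560)*(-75383) = -20148142091/1560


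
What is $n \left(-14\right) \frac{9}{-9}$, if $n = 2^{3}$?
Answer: $112$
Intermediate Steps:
$n = 8$
$n \left(-14\right) \frac{9}{-9} = 8 \left(-14\right) \frac{9}{-9} = - 112 \cdot 9 \left(- \frac{1}{9}\right) = \left(-112\right) \left(-1\right) = 112$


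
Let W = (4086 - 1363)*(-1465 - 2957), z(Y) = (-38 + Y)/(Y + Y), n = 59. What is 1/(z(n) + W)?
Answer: -118/1420850487 ≈ -8.3049e-8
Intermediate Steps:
z(Y) = (-38 + Y)/(2*Y) (z(Y) = (-38 + Y)/((2*Y)) = (-38 + Y)*(1/(2*Y)) = (-38 + Y)/(2*Y))
W = -12041106 (W = 2723*(-4422) = -12041106)
1/(z(n) + W) = 1/((½)*(-38 + 59)/59 - 12041106) = 1/((½)*(1/59)*21 - 12041106) = 1/(21/118 - 12041106) = 1/(-1420850487/118) = -118/1420850487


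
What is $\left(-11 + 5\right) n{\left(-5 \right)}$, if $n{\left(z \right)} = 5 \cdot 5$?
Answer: $-150$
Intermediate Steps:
$n{\left(z \right)} = 25$
$\left(-11 + 5\right) n{\left(-5 \right)} = \left(-11 + 5\right) 25 = \left(-6\right) 25 = -150$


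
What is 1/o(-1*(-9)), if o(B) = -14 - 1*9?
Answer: -1/23 ≈ -0.043478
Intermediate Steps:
o(B) = -23 (o(B) = -14 - 9 = -23)
1/o(-1*(-9)) = 1/(-23) = -1/23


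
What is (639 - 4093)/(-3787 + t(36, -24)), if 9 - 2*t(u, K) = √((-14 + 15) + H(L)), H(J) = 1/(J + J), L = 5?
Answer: 522590200/572292239 - 6908*√110/572292239 ≈ 0.91303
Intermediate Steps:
H(J) = 1/(2*J)
t(u, K) = 9/2 - √110/20 (t(u, K) = 9/2 - √((-14 + 15) + (½)/5)/2 = 9/2 - √(1 + (½)*(⅕))/2 = 9/2 - √(1 + ⅒)/2 = 9/2 - √110/20)
(639 - 4093)/(-3787 + t(36, -24)) = (639 - 4093)/(-3787 + (9/2 - √110/20)) = -3454/(-7565/2 - √110/20)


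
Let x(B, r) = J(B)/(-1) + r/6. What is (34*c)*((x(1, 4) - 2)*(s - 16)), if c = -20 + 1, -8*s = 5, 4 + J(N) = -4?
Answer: 214795/3 ≈ 71598.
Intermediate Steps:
J(N) = -8 (J(N) = -4 - 4 = -8)
s = -5/8 (s = -1/8*5 = -5/8 ≈ -0.62500)
x(B, r) = 8 + r/6 (x(B, r) = -8/(-1) + r/6 = -8*(-1) + r*(1/6) = 8 + r/6)
c = -19
(34*c)*((x(1, 4) - 2)*(s - 16)) = (34*(-19))*(((8 + (1/6)*4) - 2)*(-5/8 - 16)) = -646*((8 + 2/3) - 2)*(-133)/8 = -646*(26/3 - 2)*(-133)/8 = -12920*(-133)/(3*8) = -646*(-665/6) = 214795/3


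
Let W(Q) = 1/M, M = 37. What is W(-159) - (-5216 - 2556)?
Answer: 287565/37 ≈ 7772.0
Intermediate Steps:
W(Q) = 1/37
W(-159) - (-5216 - 2556) = 1/37 - (-5216 - 2556) = 1/37 - 1*(-7772) = 1/37 + 7772 = 287565/37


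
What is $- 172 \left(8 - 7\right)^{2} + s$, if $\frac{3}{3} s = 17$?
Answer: $-155$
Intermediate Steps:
$s = 17$
$- 172 \left(8 - 7\right)^{2} + s = - 172 \left(8 - 7\right)^{2} + 17 = - 172 \cdot 1^{2} + 17 = \left(-172\right) 1 + 17 = -172 + 17 = -155$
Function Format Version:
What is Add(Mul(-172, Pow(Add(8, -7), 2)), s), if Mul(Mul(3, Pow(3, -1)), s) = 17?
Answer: -155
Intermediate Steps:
s = 17
Add(Mul(-172, Pow(Add(8, -7), 2)), s) = Add(Mul(-172, Pow(Add(8, -7), 2)), 17) = Add(Mul(-172, Pow(1, 2)), 17) = Add(Mul(-172, 1), 17) = Add(-172, 17) = -155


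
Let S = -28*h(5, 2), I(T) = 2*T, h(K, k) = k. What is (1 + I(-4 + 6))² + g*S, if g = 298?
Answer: -16663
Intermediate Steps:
S = -56 (S = -28*2 = -56)
(1 + I(-4 + 6))² + g*S = (1 + 2*(-4 + 6))² + 298*(-56) = (1 + 2*2)² - 16688 = (1 + 4)² - 16688 = 5² - 16688 = 25 - 16688 = -16663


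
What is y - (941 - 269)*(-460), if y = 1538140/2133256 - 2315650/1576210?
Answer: 25985023664400105/84061485994 ≈ 3.0912e+5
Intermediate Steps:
y = -62886065175/84061485994 (y = 1538140*(1/2133256) - 2315650*1/1576210 = 384535/533314 - 231565/157621 = -62886065175/84061485994 ≈ -0.74810)
y - (941 - 269)*(-460) = -62886065175/84061485994 - (941 - 269)*(-460) = -62886065175/84061485994 - 672*(-460) = -62886065175/84061485994 - 1*(-309120) = -62886065175/84061485994 + 309120 = 25985023664400105/84061485994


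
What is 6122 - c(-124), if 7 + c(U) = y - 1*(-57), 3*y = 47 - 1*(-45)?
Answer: 18124/3 ≈ 6041.3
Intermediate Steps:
y = 92/3 (y = (47 - 1*(-45))/3 = (47 + 45)/3 = (1/3)*92 = 92/3 ≈ 30.667)
c(U) = 242/3 (c(U) = -7 + (92/3 - 1*(-57)) = -7 + (92/3 + 57) = -7 + 263/3 = 242/3)
6122 - c(-124) = 6122 - 1*242/3 = 6122 - 242/3 = 18124/3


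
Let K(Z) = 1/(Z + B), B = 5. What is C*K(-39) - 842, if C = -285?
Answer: -28343/34 ≈ -833.62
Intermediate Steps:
K(Z) = 1/(5 + Z) (K(Z) = 1/(Z + 5) = 1/(5 + Z))
C*K(-39) - 842 = -285/(5 - 39) - 842 = -285/(-34) - 842 = -285*(-1/34) - 842 = 285/34 - 842 = -28343/34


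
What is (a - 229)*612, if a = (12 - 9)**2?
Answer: -134640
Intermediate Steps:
a = 9 (a = 3**2 = 9)
(a - 229)*612 = (9 - 229)*612 = -220*612 = -134640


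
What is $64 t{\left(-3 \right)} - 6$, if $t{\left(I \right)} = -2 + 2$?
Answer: $-6$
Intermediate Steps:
$t{\left(I \right)} = 0$
$64 t{\left(-3 \right)} - 6 = 64 \cdot 0 - 6 = 0 - 6 = -6$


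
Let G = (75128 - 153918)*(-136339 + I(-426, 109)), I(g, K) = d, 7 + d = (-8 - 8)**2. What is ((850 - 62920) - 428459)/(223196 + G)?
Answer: -490529/10722754296 ≈ -4.5747e-5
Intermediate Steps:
d = 249 (d = -7 + (-8 - 8)**2 = -7 + (-16)**2 = -7 + 256 = 249)
I(g, K) = 249
G = 10722531100 (G = (75128 - 153918)*(-136339 + 249) = -78790*(-136090) = 10722531100)
((850 - 62920) - 428459)/(223196 + G) = ((850 - 62920) - 428459)/(223196 + 10722531100) = (-62070 - 428459)/10722754296 = -490529*1/10722754296 = -490529/10722754296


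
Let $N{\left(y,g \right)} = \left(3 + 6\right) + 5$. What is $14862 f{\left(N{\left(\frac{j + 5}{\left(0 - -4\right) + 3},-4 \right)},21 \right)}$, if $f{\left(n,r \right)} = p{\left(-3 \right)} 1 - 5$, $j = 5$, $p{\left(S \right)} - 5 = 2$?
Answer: $29724$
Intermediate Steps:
$p{\left(S \right)} = 7$ ($p{\left(S \right)} = 5 + 2 = 7$)
$N{\left(y,g \right)} = 14$ ($N{\left(y,g \right)} = 9 + 5 = 14$)
$f{\left(n,r \right)} = 2$ ($f{\left(n,r \right)} = 7 \cdot 1 - 5 = 7 - 5 = 2$)
$14862 f{\left(N{\left(\frac{j + 5}{\left(0 - -4\right) + 3},-4 \right)},21 \right)} = 14862 \cdot 2 = 29724$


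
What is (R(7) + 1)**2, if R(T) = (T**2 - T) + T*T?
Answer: 8464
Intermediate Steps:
R(T) = -T + 2*T**2 (R(T) = (T**2 - T) + T**2 = -T + 2*T**2)
(R(7) + 1)**2 = (7*(-1 + 2*7) + 1)**2 = (7*(-1 + 14) + 1)**2 = (7*13 + 1)**2 = (91 + 1)**2 = 92**2 = 8464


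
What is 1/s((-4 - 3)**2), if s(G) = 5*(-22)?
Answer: -1/110 ≈ -0.0090909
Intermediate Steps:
s(G) = -110
1/s((-4 - 3)**2) = 1/(-110) = -1/110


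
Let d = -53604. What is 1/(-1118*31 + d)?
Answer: -1/88262 ≈ -1.1330e-5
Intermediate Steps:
1/(-1118*31 + d) = 1/(-1118*31 - 53604) = 1/(-34658 - 53604) = 1/(-88262) = -1/88262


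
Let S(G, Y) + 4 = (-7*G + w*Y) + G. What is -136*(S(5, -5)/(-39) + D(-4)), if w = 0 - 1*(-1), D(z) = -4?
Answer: 408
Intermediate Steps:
w = 1 (w = 0 + 1 = 1)
S(G, Y) = -4 + Y - 6*G (S(G, Y) = -4 + ((-7*G + 1*Y) + G) = -4 + ((-7*G + Y) + G) = -4 + ((Y - 7*G) + G) = -4 + (Y - 6*G) = -4 + Y - 6*G)
-136*(S(5, -5)/(-39) + D(-4)) = -136*((-4 - 5 - 6*5)/(-39) - 4) = -136*((-4 - 5 - 30)*(-1/39) - 4) = -136*(-39*(-1/39) - 4) = -136*(1 - 4) = -136*(-3) = 408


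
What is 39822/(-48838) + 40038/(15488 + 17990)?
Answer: 155553732/408749641 ≈ 0.38056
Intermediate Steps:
39822/(-48838) + 40038/(15488 + 17990) = 39822*(-1/48838) + 40038/33478 = -19911/24419 + 40038*(1/33478) = -19911/24419 + 20019/16739 = 155553732/408749641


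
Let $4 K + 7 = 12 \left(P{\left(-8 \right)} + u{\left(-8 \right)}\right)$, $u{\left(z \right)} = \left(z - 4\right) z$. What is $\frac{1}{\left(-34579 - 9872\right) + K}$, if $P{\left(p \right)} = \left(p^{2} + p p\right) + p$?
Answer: $- \frac{4}{175219} \approx -2.2829 \cdot 10^{-5}$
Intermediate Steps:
$P{\left(p \right)} = p + 2 p^{2}$ ($P{\left(p \right)} = \left(p^{2} + p^{2}\right) + p = 2 p^{2} + p = p + 2 p^{2}$)
$u{\left(z \right)} = z \left(-4 + z\right)$ ($u{\left(z \right)} = \left(-4 + z\right) z = z \left(-4 + z\right)$)
$K = \frac{2585}{4}$ ($K = - \frac{7}{4} + \frac{12 \left(- 8 \left(1 + 2 \left(-8\right)\right) - 8 \left(-4 - 8\right)\right)}{4} = - \frac{7}{4} + \frac{12 \left(- 8 \left(1 - 16\right) - -96\right)}{4} = - \frac{7}{4} + \frac{12 \left(\left(-8\right) \left(-15\right) + 96\right)}{4} = - \frac{7}{4} + \frac{12 \left(120 + 96\right)}{4} = - \frac{7}{4} + \frac{12 \cdot 216}{4} = - \frac{7}{4} + \frac{1}{4} \cdot 2592 = - \frac{7}{4} + 648 = \frac{2585}{4} \approx 646.25$)
$\frac{1}{\left(-34579 - 9872\right) + K} = \frac{1}{\left(-34579 - 9872\right) + \frac{2585}{4}} = \frac{1}{-44451 + \frac{2585}{4}} = \frac{1}{- \frac{175219}{4}} = - \frac{4}{175219}$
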